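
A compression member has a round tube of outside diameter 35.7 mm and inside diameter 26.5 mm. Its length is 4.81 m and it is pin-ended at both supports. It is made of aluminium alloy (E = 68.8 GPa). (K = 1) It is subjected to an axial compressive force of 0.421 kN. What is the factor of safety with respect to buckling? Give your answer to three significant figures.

d_o = 35.7 mm, d_i = 26.5 mm
I = π(d_o⁴ − d_i⁴)/64 = π(35.7⁴ − 26.50⁴)/64 = 5.553×10^4 mm⁴
I = 5.553×10^4 mm⁴ = 5.553×10^-8 m⁴
Effective length L_e = K·L = 1 × 4.81 = 4.810 m
P_cr = π²EI / L_e² = π² × 68.8×10⁹ × 5.553×10^-8 / 4.810² = 1.630×10^3 N
Factor of safety n = P_cr / P = 1.6297 / 0.421 = 3.87

n ≈ 3.87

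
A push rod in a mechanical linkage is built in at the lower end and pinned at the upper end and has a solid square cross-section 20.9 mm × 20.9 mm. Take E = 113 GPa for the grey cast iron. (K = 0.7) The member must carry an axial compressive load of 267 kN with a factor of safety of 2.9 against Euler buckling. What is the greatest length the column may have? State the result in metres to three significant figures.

I = a⁴/12 = 20.9⁴/12 = 1.590×10^4 mm⁴
I = 1.590×10^-8 m⁴
Required critical load P_cr = n·P = 2.9 × 267 = 774.3 kN = 7.743×10^5 N
From P_cr = π²EI/(K·L)²:  L = (1/K)·√(π²EI/P_cr) = (1/0.7)·√(π²×1.13×10^11×1.590×10^-8/7.743×10^5)
L = 0.216 m

L_max ≈ 0.216 m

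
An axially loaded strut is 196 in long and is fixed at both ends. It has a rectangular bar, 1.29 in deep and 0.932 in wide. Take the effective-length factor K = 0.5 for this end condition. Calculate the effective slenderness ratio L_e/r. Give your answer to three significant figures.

Buckling occurs about the weak axis: I_min = h·b³/12 with b = 0.932 in (the shorter side).
I_min = 1.29×0.932³/12 = 8.703×10^-2 in⁴
A = 1.202 in²;  r_min = √(I/A) = √(8.703×10^-2/1.202) = 0.2690 in
L_e = K·L = 0.5 × 196 = 98.00 in
λ = L_e / r_min = 98.000 / 0.2690 = 364

λ ≈ 364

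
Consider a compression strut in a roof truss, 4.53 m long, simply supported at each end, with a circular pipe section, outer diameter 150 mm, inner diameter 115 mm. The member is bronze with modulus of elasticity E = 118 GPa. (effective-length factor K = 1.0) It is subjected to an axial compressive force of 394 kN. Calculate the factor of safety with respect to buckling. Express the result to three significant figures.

n ≈ 2.34

d_o = 150 mm, d_i = 115 mm
I = π(d_o⁴ − d_i⁴)/64 = π(150⁴ − 115.0⁴)/64 = 1.627×10^7 mm⁴
I = 1.627×10^7 mm⁴ = 1.627×10^-5 m⁴
Effective length L_e = K·L = 1 × 4.53 = 4.530 m
P_cr = π²EI / L_e² = π² × 118×10⁹ × 1.627×10^-5 / 4.530² = 9.231×10^5 N
Factor of safety n = P_cr / P = 923.08 / 394 = 2.34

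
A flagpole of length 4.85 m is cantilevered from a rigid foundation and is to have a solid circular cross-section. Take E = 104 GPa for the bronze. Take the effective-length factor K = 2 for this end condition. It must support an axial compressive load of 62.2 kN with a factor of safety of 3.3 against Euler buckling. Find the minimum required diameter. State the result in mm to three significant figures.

d ≈ 140 mm

Required P_cr = n·P = 3.3 × 62.2 = 205.3 kN
L_e = K·L = 2 × 4.85 = 9.700 m
Required I = P_cr·L_e²/(π²E) = 2.053×10^5 × 9.700² / (π² × 1.04×10^11) = 1.882×10^-5 m⁴
I_req = 1.882×10^7 mm⁴
Solid circle: I = πd⁴/64  ⇒  d = (64I/π)^(1/4) = (64×1.882×10^7/π)^(1/4) = 140 mm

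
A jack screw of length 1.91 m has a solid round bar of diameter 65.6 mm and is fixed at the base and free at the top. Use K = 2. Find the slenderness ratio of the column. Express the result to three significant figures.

I = πd⁴/64 = π×65.6⁴/64 = 9.090×10^5 mm⁴
A = 3.380×10^3 mm²;  r_min = √(I/A) = √(9.090×10^5/3.380×10^3) = 16.40 mm
L_e = K·L = 2 × 1.91 m = 3.820 m = 3820.0 mm
λ = L_e / r_min = 3820.0 / 16.40 = 233

λ ≈ 233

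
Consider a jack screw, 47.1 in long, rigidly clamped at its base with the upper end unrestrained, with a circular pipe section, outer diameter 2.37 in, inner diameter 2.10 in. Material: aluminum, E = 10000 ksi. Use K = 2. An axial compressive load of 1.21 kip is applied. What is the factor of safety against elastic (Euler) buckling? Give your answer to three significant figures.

d_o = 2.37 in, d_i = 2.10 in
I = π(d_o⁴ − d_i⁴)/64 = π(2.37⁴ − 2.100⁴)/64 = 0.5940 in⁴
Effective length L_e = K·L = 2 × 47.1 = 94.20 in
P_cr = π²EI / L_e² = π² × 10000×10³ × 0.5940 / 94.20² = 6.607×10^3 lb
Factor of safety n = P_cr / P = 6.6070 / 1.21 = 5.46

n ≈ 5.46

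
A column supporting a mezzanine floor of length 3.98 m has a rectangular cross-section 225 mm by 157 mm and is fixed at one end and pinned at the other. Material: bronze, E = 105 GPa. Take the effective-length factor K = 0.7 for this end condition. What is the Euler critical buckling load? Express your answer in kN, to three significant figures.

Buckling occurs about the weak axis: I_min = h·b³/12 with b = 157 mm (the shorter side).
I_min = 225×157³/12 = 7.256×10^7 mm⁴
I = 7.256×10^7 mm⁴ = 7.256×10^-5 m⁴
Effective length L_e = K·L = 0.7 × 3.98 = 2.786 m
P_cr = π²EI / L_e² = π² × 105×10⁹ × 7.256×10^-5 / 2.786² = 9.688×10^6 N

P_cr ≈ 9690 kN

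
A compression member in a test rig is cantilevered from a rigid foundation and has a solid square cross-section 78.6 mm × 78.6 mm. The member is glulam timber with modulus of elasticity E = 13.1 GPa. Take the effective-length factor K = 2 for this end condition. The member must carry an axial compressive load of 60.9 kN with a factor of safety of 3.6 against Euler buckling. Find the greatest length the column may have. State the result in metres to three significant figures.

I = a⁴/12 = 78.6⁴/12 = 3.181×10^6 mm⁴
I = 3.181×10^-6 m⁴
Required critical load P_cr = n·P = 3.6 × 60.9 = 219.2 kN = 2.192×10^5 N
From P_cr = π²EI/(K·L)²:  L = (1/K)·√(π²EI/P_cr) = (1/2)·√(π²×1.31×10^10×3.181×10^-6/2.192×10^5)
L = 0.685 m

L_max ≈ 0.685 m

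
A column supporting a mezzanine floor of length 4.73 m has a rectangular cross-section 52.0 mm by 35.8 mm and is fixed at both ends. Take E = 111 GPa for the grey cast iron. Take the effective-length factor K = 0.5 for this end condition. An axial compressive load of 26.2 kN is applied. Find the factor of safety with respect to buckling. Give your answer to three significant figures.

n ≈ 1.49

Buckling occurs about the weak axis: I_min = h·b³/12 with b = 35.8 mm (the shorter side).
I_min = 52.0×35.8³/12 = 1.988×10^5 mm⁴
I = 1.988×10^5 mm⁴ = 1.988×10^-7 m⁴
Effective length L_e = K·L = 0.5 × 4.73 = 2.365 m
P_cr = π²EI / L_e² = π² × 111×10⁹ × 1.988×10^-7 / 2.365² = 3.894×10^4 N
Factor of safety n = P_cr / P = 38.943 / 26.2 = 1.49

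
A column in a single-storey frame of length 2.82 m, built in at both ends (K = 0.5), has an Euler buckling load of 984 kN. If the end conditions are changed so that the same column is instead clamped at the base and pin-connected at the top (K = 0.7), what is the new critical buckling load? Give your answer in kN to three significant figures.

P_cr ∝ 1/K², so P_cr,new = P_cr,old × (K_old/K_new)² = 984 × (0.5/0.7)²
= 984 × 0.5102 = 502 kN

P_cr ≈ 502 kN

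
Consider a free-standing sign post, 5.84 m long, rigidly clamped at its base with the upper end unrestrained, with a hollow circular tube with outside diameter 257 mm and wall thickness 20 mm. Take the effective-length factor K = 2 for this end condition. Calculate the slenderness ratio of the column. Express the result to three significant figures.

Inner diameter d_i = 257 − 2×20 = 217.0 mm
I = π(d_o⁴ − d_i⁴)/64 = π(257⁴ − 217.0⁴)/64 = 1.053×10^8 mm⁴
A = 1.489×10^4 mm²;  r_min = √(I/A) = √(1.053×10^8/1.489×10^4) = 84.09 mm
L_e = K·L = 2 × 5.84 m = 11.68 m = 11680 mm
λ = L_e / r_min = 11680 / 84.09 = 139

λ ≈ 139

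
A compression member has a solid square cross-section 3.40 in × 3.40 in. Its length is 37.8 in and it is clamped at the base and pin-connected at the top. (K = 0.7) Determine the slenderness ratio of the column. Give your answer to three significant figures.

λ ≈ 27.0

For a square r = a/√12 = 3.40/√12 = 0.9815 in
L_e = K·L = 0.7 × 37.8 = 26.46 in
λ = L_e / r_min = 26.460 / 0.9815 = 27.0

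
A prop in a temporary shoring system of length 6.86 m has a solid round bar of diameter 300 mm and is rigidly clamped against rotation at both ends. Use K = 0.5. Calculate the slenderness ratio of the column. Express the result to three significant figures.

I = πd⁴/64 = π×300⁴/64 = 3.976×10^8 mm⁴
A = 7.069×10^4 mm²;  r_min = √(I/A) = √(3.976×10^8/7.069×10^4) = 75.00 mm
L_e = K·L = 0.5 × 6.86 m = 3.430 m = 3430.0 mm
λ = L_e / r_min = 3430.0 / 75.00 = 45.7

λ ≈ 45.7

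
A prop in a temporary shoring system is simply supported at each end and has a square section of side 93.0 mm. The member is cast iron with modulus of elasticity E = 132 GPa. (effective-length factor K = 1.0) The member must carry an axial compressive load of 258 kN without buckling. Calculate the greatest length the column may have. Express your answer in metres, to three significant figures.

I = a⁴/12 = 93.0⁴/12 = 6.234×10^6 mm⁴
I = 6.234×10^-6 m⁴
At the buckling limit P_cr = P = 2.580×10^5 N
From P_cr = π²EI/(K·L)²:  L = (1/K)·√(π²EI/P_cr) = (1/1)·√(π²×1.32×10^11×6.234×10^-6/2.580×10^5)
L = 5.61 m

L_max ≈ 5.61 m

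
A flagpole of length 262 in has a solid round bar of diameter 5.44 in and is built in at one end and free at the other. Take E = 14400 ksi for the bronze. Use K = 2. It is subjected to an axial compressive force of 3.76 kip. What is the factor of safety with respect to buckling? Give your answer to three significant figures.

n ≈ 5.92

I = πd⁴/64 = π×5.44⁴/64 = 42.99 in⁴
Effective length L_e = K·L = 2 × 262 = 524.0 in
P_cr = π²EI / L_e² = π² × 14400×10³ × 42.99 / 524.0² = 2.225×10^4 lb
Factor of safety n = P_cr / P = 22.252 / 3.76 = 5.92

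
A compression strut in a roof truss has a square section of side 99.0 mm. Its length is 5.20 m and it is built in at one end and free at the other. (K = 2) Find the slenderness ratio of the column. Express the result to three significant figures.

λ ≈ 364

I = a⁴/12 = 99.0⁴/12 = 8.005×10^6 mm⁴
A = 9.801×10^3 mm²;  r_min = √(I/A) = √(8.005×10^6/9.801×10^3) = 28.58 mm
L_e = K·L = 2 × 5.20 m = 10.40 m = 10400 mm
λ = L_e / r_min = 10400 / 28.58 = 364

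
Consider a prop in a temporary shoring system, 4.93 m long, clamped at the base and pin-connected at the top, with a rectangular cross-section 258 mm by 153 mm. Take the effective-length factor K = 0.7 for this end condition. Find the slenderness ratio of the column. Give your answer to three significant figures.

λ ≈ 78.1

Buckling occurs about the weak axis: I_min = h·b³/12 with b = 153 mm (the shorter side).
I_min = 258×153³/12 = 7.700×10^7 mm⁴
A = 3.947×10^4 mm²;  r_min = √(I/A) = √(7.700×10^7/3.947×10^4) = 44.17 mm
L_e = K·L = 0.7 × 4.93 m = 3.451 m = 3451.0 mm
λ = L_e / r_min = 3451.0 / 44.17 = 78.1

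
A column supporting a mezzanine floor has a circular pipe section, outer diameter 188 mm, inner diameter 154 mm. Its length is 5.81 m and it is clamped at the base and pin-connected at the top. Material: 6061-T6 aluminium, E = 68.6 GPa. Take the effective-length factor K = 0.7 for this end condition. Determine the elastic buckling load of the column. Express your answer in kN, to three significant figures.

d_o = 188 mm, d_i = 154 mm
I = π(d_o⁴ − d_i⁴)/64 = π(188⁴ − 154.0⁴)/64 = 3.371×10^7 mm⁴
I = 3.371×10^7 mm⁴ = 3.371×10^-5 m⁴
Effective length L_e = K·L = 0.7 × 5.81 = 4.067 m
P_cr = π²EI / L_e² = π² × 68.6×10⁹ × 3.371×10^-5 / 4.067² = 1.380×10^6 N

P_cr ≈ 1380 kN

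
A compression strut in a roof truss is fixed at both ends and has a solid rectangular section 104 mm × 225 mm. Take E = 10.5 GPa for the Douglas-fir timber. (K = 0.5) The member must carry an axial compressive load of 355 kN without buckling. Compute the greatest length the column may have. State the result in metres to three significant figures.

L_max ≈ 4.96 m

Buckling occurs about the weak axis: I_min = h·b³/12 with b = 104 mm (the shorter side).
I_min = 225×104³/12 = 2.109×10^7 mm⁴
I = 2.109×10^-5 m⁴
At the buckling limit P_cr = P = 3.550×10^5 N
From P_cr = π²EI/(K·L)²:  L = (1/K)·√(π²EI/P_cr) = (1/0.5)·√(π²×1.05×10^10×2.109×10^-5/3.550×10^5)
L = 4.96 m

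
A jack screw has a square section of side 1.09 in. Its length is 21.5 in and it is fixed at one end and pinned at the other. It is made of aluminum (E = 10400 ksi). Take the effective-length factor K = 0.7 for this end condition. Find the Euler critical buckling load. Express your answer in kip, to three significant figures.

I = a⁴/12 = 1.09⁴/12 = 0.1176 in⁴
Effective length L_e = K·L = 0.7 × 21.5 = 15.05 in
P_cr = π²EI / L_e² = π² × 10400×10³ × 0.1176 / 15.05² = 5.331×10^4 lb

P_cr ≈ 53.3 kip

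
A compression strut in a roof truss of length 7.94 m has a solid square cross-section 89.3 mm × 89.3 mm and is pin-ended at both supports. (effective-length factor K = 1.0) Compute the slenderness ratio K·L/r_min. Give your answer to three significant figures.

I = a⁴/12 = 89.3⁴/12 = 5.299×10^6 mm⁴
A = 7.974×10^3 mm²;  r_min = √(I/A) = √(5.299×10^6/7.974×10^3) = 25.78 mm
L_e = K·L = 1 × 7.94 m = 7.940 m = 7940.0 mm
λ = L_e / r_min = 7940.0 / 25.78 = 308

λ ≈ 308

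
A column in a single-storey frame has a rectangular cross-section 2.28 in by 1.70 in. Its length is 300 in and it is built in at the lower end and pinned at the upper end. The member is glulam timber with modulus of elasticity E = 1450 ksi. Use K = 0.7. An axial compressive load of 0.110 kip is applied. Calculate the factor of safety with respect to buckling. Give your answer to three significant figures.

Buckling occurs about the weak axis: I_min = h·b³/12 with b = 1.70 in (the shorter side).
I_min = 2.28×1.70³/12 = 0.9335 in⁴
Effective length L_e = K·L = 0.7 × 300 = 210.0 in
P_cr = π²EI / L_e² = π² × 1450×10³ × 0.9335 / 210.0² = 302.9 lb
Factor of safety n = P_cr / P = 0.30292 / 0.110 = 2.75

n ≈ 2.75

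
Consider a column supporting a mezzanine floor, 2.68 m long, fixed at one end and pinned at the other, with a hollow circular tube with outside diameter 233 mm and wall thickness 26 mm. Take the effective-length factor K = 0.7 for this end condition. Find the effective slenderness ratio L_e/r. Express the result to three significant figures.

λ ≈ 25.4

Inner diameter d_i = 233 − 2×26 = 181.0 mm
I = π(d_o⁴ − d_i⁴)/64 = π(233⁴ − 181.0⁴)/64 = 9.199×10^7 mm⁴
A = 1.691×10^4 mm²;  r_min = √(I/A) = √(9.199×10^7/1.691×10^4) = 73.76 mm
L_e = K·L = 0.7 × 2.68 m = 1.876 m = 1876.0 mm
λ = L_e / r_min = 1876.0 / 73.76 = 25.4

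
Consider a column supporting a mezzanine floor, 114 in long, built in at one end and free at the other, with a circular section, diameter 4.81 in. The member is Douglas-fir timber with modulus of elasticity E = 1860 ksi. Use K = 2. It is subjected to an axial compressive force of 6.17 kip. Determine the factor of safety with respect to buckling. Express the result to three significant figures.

I = πd⁴/64 = π×4.81⁴/64 = 26.28 in⁴
Effective length L_e = K·L = 2 × 114 = 228.0 in
P_cr = π²EI / L_e² = π² × 1860×10³ × 26.28 / 228.0² = 9.279×10^3 lb
Factor of safety n = P_cr / P = 9.2788 / 6.17 = 1.50

n ≈ 1.50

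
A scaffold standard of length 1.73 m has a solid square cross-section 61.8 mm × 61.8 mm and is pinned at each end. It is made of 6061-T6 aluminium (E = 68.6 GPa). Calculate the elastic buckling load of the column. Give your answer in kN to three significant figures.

P_cr ≈ 275 kN

I = a⁴/12 = 61.8⁴/12 = 1.216×10^6 mm⁴
I = 1.216×10^6 mm⁴ = 1.216×10^-6 m⁴
Effective length L_e = K·L = 1 × 1.73 = 1.730 m
P_cr = π²EI / L_e² = π² × 68.6×10⁹ × 1.216×10^-6 / 1.730² = 2.750×10^5 N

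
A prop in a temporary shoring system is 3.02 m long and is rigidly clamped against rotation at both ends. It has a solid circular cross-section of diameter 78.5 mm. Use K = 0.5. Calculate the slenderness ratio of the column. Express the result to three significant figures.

For a solid circle r = d/4 = 78.5/4 = 19.62 mm
L_e = K·L = 0.5 × 3.02 m = 1.510 m = 1510.0 mm
λ = L_e / r_min = 1510.0 / 19.62 = 76.9

λ ≈ 76.9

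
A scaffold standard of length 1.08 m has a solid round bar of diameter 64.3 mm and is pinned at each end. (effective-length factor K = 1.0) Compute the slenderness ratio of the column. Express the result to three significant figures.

λ ≈ 67.2

I = πd⁴/64 = π×64.3⁴/64 = 8.391×10^5 mm⁴
A = 3.247×10^3 mm²;  r_min = √(I/A) = √(8.391×10^5/3.247×10^3) = 16.08 mm
L_e = K·L = 1 × 1.08 m = 1.080 m = 1080.0 mm
λ = L_e / r_min = 1080.0 / 16.08 = 67.2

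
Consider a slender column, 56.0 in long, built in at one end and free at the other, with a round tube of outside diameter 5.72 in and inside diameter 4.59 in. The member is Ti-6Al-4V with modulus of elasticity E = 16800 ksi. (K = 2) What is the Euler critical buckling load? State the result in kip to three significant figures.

d_o = 5.72 in, d_i = 4.59 in
I = π(d_o⁴ − d_i⁴)/64 = π(5.72⁴ − 4.590⁴)/64 = 30.76 in⁴
Effective length L_e = K·L = 2 × 56.0 = 112.0 in
P_cr = π²EI / L_e² = π² × 16800×10³ × 30.76 / 112.0² = 4.066×10^5 lb

P_cr ≈ 407 kip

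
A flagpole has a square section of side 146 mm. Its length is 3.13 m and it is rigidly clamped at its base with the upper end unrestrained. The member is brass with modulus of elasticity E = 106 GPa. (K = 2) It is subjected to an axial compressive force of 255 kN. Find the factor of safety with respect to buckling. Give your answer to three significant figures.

I = a⁴/12 = 146⁴/12 = 3.786×10^7 mm⁴
I = 3.786×10^7 mm⁴ = 3.786×10^-5 m⁴
Effective length L_e = K·L = 2 × 3.13 = 6.260 m
P_cr = π²EI / L_e² = π² × 106×10⁹ × 3.786×10^-5 / 6.260² = 1.011×10^6 N
Factor of safety n = P_cr / P = 1010.9 / 255 = 3.96

n ≈ 3.96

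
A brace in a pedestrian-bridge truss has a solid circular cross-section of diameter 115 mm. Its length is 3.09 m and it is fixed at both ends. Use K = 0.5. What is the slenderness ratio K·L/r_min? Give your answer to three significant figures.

λ ≈ 53.7

I = πd⁴/64 = π×115⁴/64 = 8.585×10^6 mm⁴
A = 1.039×10^4 mm²;  r_min = √(I/A) = √(8.585×10^6/1.039×10^4) = 28.75 mm
L_e = K·L = 0.5 × 3.09 m = 1.545 m = 1545.0 mm
λ = L_e / r_min = 1545.0 / 28.75 = 53.7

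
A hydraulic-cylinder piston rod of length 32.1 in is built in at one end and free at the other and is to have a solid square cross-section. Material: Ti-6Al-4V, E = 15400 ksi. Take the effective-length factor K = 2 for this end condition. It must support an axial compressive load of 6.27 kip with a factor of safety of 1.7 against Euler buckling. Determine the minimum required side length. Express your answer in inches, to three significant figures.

Required P_cr = n·P = 1.7 × 6.27 = 10.66 kip
L_e = K·L = 2 × 32.1 = 64.20 in
Required I = P_cr·L_e²/(π²E) = 1.066×10^4 × 64.20² / (π² × 1.54×10^7) = 0.2890 in⁴
Solid square: I = a⁴/12  ⇒  a = (12I)^(1/4) = (12×0.2890)^(1/4) = 1.36 in

a ≈ 1.36 in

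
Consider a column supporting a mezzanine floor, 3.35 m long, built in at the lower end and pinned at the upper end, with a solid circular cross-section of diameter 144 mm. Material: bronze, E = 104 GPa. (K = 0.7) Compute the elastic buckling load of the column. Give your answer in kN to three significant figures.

I = πd⁴/64 = π×144⁴/64 = 2.111×10^7 mm⁴
I = 2.111×10^7 mm⁴ = 2.111×10^-5 m⁴
Effective length L_e = K·L = 0.7 × 3.35 = 2.345 m
P_cr = π²EI / L_e² = π² × 104×10⁹ × 2.111×10^-5 / 2.345² = 3.940×10^6 N

P_cr ≈ 3940 kN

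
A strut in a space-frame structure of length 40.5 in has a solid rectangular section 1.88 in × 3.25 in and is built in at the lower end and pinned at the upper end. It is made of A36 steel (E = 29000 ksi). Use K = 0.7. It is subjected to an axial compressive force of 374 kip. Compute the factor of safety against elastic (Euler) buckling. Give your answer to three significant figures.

Buckling occurs about the weak axis: I_min = h·b³/12 with b = 1.88 in (the shorter side).
I_min = 3.25×1.88³/12 = 1.800 in⁴
Effective length L_e = K·L = 0.7 × 40.5 = 28.35 in
P_cr = π²EI / L_e² = π² × 29000×10³ × 1.800 / 28.35² = 6.409×10^5 lb
Factor of safety n = P_cr / P = 640.87 / 374 = 1.71

n ≈ 1.71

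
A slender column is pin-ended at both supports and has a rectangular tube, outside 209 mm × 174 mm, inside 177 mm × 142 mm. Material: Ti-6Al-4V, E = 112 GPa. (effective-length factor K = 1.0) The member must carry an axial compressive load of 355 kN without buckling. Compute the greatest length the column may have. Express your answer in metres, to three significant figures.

Weak-axis I_min = (h_o·b_o³ − h_i·b_i³)/12 with b_o = 174, b_i = 142.0 mm (shorter outer/inner sides).
I_min = (209×174³ − 177.0×142.0³)/12 = 4.952×10^7 mm⁴
I = 4.952×10^-5 m⁴
At the buckling limit P_cr = P = 3.550×10^5 N
From P_cr = π²EI/(K·L)²:  L = (1/K)·√(π²EI/P_cr) = (1/1)·√(π²×1.12×10^11×4.952×10^-5/3.550×10^5)
L = 12.4 m

L_max ≈ 12.4 m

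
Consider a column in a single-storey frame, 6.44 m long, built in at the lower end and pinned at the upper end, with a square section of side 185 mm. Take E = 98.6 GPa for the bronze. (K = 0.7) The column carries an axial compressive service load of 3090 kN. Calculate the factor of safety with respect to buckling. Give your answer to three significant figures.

I = a⁴/12 = 185⁴/12 = 9.761×10^7 mm⁴
I = 9.761×10^7 mm⁴ = 9.761×10^-5 m⁴
Effective length L_e = K·L = 0.7 × 6.44 = 4.508 m
P_cr = π²EI / L_e² = π² × 98.6×10⁹ × 9.761×10^-5 / 4.508² = 4.674×10^6 N
Factor of safety n = P_cr / P = 4674.3 / 3090 = 1.51

n ≈ 1.51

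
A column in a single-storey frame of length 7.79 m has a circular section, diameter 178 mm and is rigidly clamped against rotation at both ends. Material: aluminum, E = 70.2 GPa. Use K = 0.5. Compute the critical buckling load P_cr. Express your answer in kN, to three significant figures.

I = πd⁴/64 = π×178⁴/64 = 4.928×10^7 mm⁴
I = 4.928×10^7 mm⁴ = 4.928×10^-5 m⁴
Effective length L_e = K·L = 0.5 × 7.79 = 3.895 m
P_cr = π²EI / L_e² = π² × 70.2×10⁹ × 4.928×10^-5 / 3.895² = 2.250×10^6 N

P_cr ≈ 2250 kN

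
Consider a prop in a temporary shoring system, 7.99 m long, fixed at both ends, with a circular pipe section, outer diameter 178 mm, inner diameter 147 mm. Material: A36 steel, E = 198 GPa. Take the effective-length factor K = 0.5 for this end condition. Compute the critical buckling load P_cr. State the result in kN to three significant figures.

P_cr ≈ 3230 kN

d_o = 178 mm, d_i = 147 mm
I = π(d_o⁴ − d_i⁴)/64 = π(178⁴ − 147.0⁴)/64 = 2.636×10^7 mm⁴
I = 2.636×10^7 mm⁴ = 2.636×10^-5 m⁴
Effective length L_e = K·L = 0.5 × 7.99 = 3.995 m
P_cr = π²EI / L_e² = π² × 198×10⁹ × 2.636×10^-5 / 3.995² = 3.227×10^6 N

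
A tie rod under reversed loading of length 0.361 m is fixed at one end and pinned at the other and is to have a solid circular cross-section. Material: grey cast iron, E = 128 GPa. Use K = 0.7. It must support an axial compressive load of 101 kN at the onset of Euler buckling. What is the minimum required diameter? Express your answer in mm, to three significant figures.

L_e = K·L = 0.7 × 0.361 = 0.2527 m
Required I = P_cr·L_e²/(π²E) = 1.010×10^5 × 0.2527² / (π² × 1.28×10^11) = 5.105×10^-9 m⁴
I_req = 5.105×10^3 mm⁴
Solid circle: I = πd⁴/64  ⇒  d = (64I/π)^(1/4) = (64×5.105×10^3/π)^(1/4) = 18.0 mm

d ≈ 18.0 mm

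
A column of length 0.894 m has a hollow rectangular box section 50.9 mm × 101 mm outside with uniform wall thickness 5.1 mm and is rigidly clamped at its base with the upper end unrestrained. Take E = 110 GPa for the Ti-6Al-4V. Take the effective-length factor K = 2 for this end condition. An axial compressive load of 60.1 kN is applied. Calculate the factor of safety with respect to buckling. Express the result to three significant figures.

Inner dimensions: h_i = 101 − 2×5.1 = 90.80 mm, b_i = 50.9 − 2×5.1 = 40.70 mm
Weak-axis I_min = (h_o·b_o³ − h_i·b_i³)/12 with b_o = 50.9, b_i = 40.70 mm (shorter outer/inner sides).
I_min = (101×50.9³ − 90.80×40.70³)/12 = 5.998×10^5 mm⁴
I = 5.998×10^5 mm⁴ = 5.998×10^-7 m⁴
Effective length L_e = K·L = 2 × 0.894 = 1.788 m
P_cr = π²EI / L_e² = π² × 110×10⁹ × 5.998×10^-7 / 1.788² = 2.037×10^5 N
Factor of safety n = P_cr / P = 203.68 / 60.1 = 3.39

n ≈ 3.39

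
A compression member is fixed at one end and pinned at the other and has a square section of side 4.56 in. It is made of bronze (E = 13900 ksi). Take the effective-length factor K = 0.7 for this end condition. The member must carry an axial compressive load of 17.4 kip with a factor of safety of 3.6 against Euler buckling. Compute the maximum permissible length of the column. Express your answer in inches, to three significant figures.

I = a⁴/12 = 4.56⁴/12 = 36.03 in⁴
Required critical load P_cr = n·P = 3.6 × 17.4 = 62.64 kip = 6.264×10^4 lb
From P_cr = π²EI/(K·L)²:  L = (1/K)·√(π²EI/P_cr) = (1/0.7)·√(π²×1.39×10^7×36.03/6.264×10^4)
L = 401 in

L_max ≈ 401 in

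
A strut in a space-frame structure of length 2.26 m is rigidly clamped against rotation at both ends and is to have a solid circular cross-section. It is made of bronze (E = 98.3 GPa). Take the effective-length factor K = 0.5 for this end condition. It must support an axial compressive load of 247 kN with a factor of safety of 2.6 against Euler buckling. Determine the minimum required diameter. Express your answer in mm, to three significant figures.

Required P_cr = n·P = 2.6 × 247 = 642.2 kN
L_e = K·L = 0.5 × 2.26 = 1.130 m
Required I = P_cr·L_e²/(π²E) = 6.422×10^5 × 1.130² / (π² × 9.83×10^10) = 8.452×10^-7 m⁴
I_req = 8.452×10^5 mm⁴
Solid circle: I = πd⁴/64  ⇒  d = (64I/π)^(1/4) = (64×8.452×10^5/π)^(1/4) = 64.4 mm

d ≈ 64.4 mm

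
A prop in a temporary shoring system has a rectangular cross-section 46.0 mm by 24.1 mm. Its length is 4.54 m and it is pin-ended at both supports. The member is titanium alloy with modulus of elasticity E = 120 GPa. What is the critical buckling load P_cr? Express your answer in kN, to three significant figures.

Buckling occurs about the weak axis: I_min = h·b³/12 with b = 24.1 mm (the shorter side).
I_min = 46.0×24.1³/12 = 5.366×10^4 mm⁴
I = 5.366×10^4 mm⁴ = 5.366×10^-8 m⁴
Effective length L_e = K·L = 1 × 4.54 = 4.540 m
P_cr = π²EI / L_e² = π² × 120×10⁹ × 5.366×10^-8 / 4.540² = 3.083×10^3 N

P_cr ≈ 3.08 kN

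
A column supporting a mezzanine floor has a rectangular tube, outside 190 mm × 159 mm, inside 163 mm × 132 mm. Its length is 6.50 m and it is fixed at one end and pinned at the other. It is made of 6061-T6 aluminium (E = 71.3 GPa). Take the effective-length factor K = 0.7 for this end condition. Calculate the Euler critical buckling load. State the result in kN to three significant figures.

P_cr ≈ 1100 kN

Weak-axis I_min = (h_o·b_o³ − h_i·b_i³)/12 with b_o = 159, b_i = 132.0 mm (shorter outer/inner sides).
I_min = (190×159³ − 163.0×132.0³)/12 = 3.240×10^7 mm⁴
I = 3.240×10^7 mm⁴ = 3.240×10^-5 m⁴
Effective length L_e = K·L = 0.7 × 6.50 = 4.550 m
P_cr = π²EI / L_e² = π² × 71.3×10⁹ × 3.240×10^-5 / 4.550² = 1.101×10^6 N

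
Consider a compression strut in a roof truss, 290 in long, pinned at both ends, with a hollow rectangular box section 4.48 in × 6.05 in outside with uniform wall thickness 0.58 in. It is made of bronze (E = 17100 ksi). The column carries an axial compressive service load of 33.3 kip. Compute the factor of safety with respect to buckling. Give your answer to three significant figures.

n ≈ 1.83

Inner dimensions: h_i = 6.05 − 2×0.58 = 4.890 in, b_i = 4.48 − 2×0.58 = 3.320 in
Weak-axis I_min = (h_o·b_o³ − h_i·b_i³)/12 with b_o = 4.48, b_i = 3.320 in (shorter outer/inner sides).
I_min = (6.05×4.48³ − 4.890×3.320³)/12 = 30.42 in⁴
Effective length L_e = K·L = 1 × 290 = 290.0 in
P_cr = π²EI / L_e² = π² × 17100×10³ × 30.42 / 290.0² = 6.105×10^4 lb
Factor of safety n = P_cr / P = 61.047 / 33.3 = 1.83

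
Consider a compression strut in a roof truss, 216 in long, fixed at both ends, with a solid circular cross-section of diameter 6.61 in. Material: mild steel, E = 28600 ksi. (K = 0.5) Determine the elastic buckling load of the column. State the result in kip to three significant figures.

P_cr ≈ 2270 kip

I = πd⁴/64 = π×6.61⁴/64 = 93.71 in⁴
Effective length L_e = K·L = 0.5 × 216 = 108.0 in
P_cr = π²EI / L_e² = π² × 28600×10³ × 93.71 / 108.0² = 2.268×10^6 lb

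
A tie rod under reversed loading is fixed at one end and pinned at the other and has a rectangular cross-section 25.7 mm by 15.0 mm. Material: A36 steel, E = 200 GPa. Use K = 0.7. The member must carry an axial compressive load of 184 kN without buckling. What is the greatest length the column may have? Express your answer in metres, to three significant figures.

Buckling occurs about the weak axis: I_min = h·b³/12 with b = 15.0 mm (the shorter side).
I_min = 25.7×15.0³/12 = 7.228×10^3 mm⁴
I = 7.228×10^-9 m⁴
At the buckling limit P_cr = P = 1.840×10^5 N
From P_cr = π²EI/(K·L)²:  L = (1/K)·√(π²EI/P_cr) = (1/0.7)·√(π²×2.00×10^11×7.228×10^-9/1.840×10^5)
L = 0.398 m

L_max ≈ 0.398 m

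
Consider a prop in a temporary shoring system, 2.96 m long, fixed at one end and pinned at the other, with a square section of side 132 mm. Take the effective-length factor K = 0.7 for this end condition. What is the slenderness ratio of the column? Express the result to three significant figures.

I = a⁴/12 = 132⁴/12 = 2.530×10^7 mm⁴
A = 1.742×10^4 mm²;  r_min = √(I/A) = √(2.530×10^7/1.742×10^4) = 38.11 mm
L_e = K·L = 0.7 × 2.96 m = 2.072 m = 2072.0 mm
λ = L_e / r_min = 2072.0 / 38.11 = 54.4

λ ≈ 54.4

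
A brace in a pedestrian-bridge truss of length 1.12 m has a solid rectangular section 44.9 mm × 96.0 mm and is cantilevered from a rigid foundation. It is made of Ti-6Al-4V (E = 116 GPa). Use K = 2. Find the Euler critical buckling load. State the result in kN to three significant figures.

Buckling occurs about the weak axis: I_min = h·b³/12 with b = 44.9 mm (the shorter side).
I_min = 96.0×44.9³/12 = 7.242×10^5 mm⁴
I = 7.242×10^5 mm⁴ = 7.242×10^-7 m⁴
Effective length L_e = K·L = 2 × 1.12 = 2.240 m
P_cr = π²EI / L_e² = π² × 116×10⁹ × 7.242×10^-7 / 2.240² = 1.652×10^5 N

P_cr ≈ 165 kN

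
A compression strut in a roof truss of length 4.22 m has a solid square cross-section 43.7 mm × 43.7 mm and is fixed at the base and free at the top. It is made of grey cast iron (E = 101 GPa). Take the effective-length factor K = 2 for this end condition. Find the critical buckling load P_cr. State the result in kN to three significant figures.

P_cr ≈ 4.25 kN

I = a⁴/12 = 43.7⁴/12 = 3.039×10^5 mm⁴
I = 3.039×10^5 mm⁴ = 3.039×10^-7 m⁴
Effective length L_e = K·L = 2 × 4.22 = 8.440 m
P_cr = π²EI / L_e² = π² × 101×10⁹ × 3.039×10^-7 / 8.440² = 4.253×10^3 N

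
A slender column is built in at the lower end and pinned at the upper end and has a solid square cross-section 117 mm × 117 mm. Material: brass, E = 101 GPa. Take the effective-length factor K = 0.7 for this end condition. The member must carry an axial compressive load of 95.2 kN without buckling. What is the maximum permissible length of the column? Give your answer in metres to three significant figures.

L_max ≈ 18.3 m

I = a⁴/12 = 117⁴/12 = 1.562×10^7 mm⁴
I = 1.562×10^-5 m⁴
At the buckling limit P_cr = P = 9.520×10^4 N
From P_cr = π²EI/(K·L)²:  L = (1/K)·√(π²EI/P_cr) = (1/0.7)·√(π²×1.01×10^11×1.562×10^-5/9.520×10^4)
L = 18.3 m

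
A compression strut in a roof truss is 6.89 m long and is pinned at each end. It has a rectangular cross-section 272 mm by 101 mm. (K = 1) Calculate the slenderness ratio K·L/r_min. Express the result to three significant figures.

λ ≈ 236

For a rectangle r_min = b/√12 = 101/√12 = 29.16 mm
L_e = K·L = 1 × 6.89 m = 6.890 m = 6890.0 mm
λ = L_e / r_min = 6890.0 / 29.16 = 236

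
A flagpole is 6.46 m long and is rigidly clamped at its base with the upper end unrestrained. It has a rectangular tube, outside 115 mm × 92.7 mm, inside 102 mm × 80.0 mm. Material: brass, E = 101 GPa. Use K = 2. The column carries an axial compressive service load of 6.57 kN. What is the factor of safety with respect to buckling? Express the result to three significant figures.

Weak-axis I_min = (h_o·b_o³ − h_i·b_i³)/12 with b_o = 92.7, b_i = 80.00 mm (shorter outer/inner sides).
I_min = (115×92.7³ − 102.0×80.00³)/12 = 3.282×10^6 mm⁴
I = 3.282×10^6 mm⁴ = 3.282×10^-6 m⁴
Effective length L_e = K·L = 2 × 6.46 = 12.92 m
P_cr = π²EI / L_e² = π² × 101×10⁹ × 3.282×10^-6 / 12.92² = 1.960×10^4 N
Factor of safety n = P_cr / P = 19.599 / 6.57 = 2.98

n ≈ 2.98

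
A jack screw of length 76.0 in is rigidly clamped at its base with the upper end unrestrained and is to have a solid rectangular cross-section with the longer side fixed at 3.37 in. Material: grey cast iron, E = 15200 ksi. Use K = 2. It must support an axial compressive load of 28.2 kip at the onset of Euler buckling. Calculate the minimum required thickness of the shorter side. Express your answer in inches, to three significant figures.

L_e = K·L = 2 × 76.0 = 152.0 in
Required I = P_cr·L_e²/(π²E) = 2.820×10^4 × 152.0² / (π² × 1.52×10^7) = 4.343 in⁴
Rectangle, weak axis: I_min = h·b³/12 with h = 3.37 in fixed  ⇒  b = (12I/h)^(1/3) = 2.49 in

b ≈ 2.49 in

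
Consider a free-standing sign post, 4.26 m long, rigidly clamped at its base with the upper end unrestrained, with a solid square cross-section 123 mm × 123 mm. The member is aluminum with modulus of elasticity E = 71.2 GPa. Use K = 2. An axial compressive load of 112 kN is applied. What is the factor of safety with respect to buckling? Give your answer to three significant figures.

I = a⁴/12 = 123⁴/12 = 1.907×10^7 mm⁴
I = 1.907×10^7 mm⁴ = 1.907×10^-5 m⁴
Effective length L_e = K·L = 2 × 4.26 = 8.520 m
P_cr = π²EI / L_e² = π² × 71.2×10⁹ × 1.907×10^-5 / 8.520² = 1.846×10^5 N
Factor of safety n = P_cr / P = 184.65 / 112 = 1.65

n ≈ 1.65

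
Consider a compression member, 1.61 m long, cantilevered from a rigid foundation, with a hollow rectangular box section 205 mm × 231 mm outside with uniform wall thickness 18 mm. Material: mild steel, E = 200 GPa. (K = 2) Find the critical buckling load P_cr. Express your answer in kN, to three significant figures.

P_cr ≈ 16600 kN

Inner dimensions: h_i = 231 − 2×18 = 195.0 mm, b_i = 205 − 2×18 = 169.0 mm
Weak-axis I_min = (h_o·b_o³ − h_i·b_i³)/12 with b_o = 205, b_i = 169.0 mm (shorter outer/inner sides).
I_min = (231×205³ − 195.0×169.0³)/12 = 8.741×10^7 mm⁴
I = 8.741×10^7 mm⁴ = 8.741×10^-5 m⁴
Effective length L_e = K·L = 2 × 1.61 = 3.220 m
P_cr = π²EI / L_e² = π² × 200×10⁹ × 8.741×10^-5 / 3.220² = 1.664×10^7 N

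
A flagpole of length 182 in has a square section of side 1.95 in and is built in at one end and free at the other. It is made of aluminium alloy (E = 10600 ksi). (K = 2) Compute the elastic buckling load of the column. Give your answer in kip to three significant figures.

I = a⁴/12 = 1.95⁴/12 = 1.205 in⁴
Effective length L_e = K·L = 2 × 182 = 364.0 in
P_cr = π²EI / L_e² = π² × 10600×10³ × 1.205 / 364.0² = 951.4 lb

P_cr ≈ 0.951 kip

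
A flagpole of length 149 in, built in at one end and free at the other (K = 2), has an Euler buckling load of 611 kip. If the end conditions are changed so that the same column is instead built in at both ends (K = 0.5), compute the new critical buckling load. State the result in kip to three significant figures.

P_cr ∝ 1/K², so P_cr,new = P_cr,old × (K_old/K_new)² = 611 × (2/0.5)²
= 611 × 16.00 = 9780 kip

P_cr ≈ 9780 kip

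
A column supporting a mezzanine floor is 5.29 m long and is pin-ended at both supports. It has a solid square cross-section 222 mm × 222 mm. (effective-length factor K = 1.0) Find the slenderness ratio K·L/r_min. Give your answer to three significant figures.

λ ≈ 82.5

I = a⁴/12 = 222⁴/12 = 2.024×10^8 mm⁴
A = 4.928×10^4 mm²;  r_min = √(I/A) = √(2.024×10^8/4.928×10^4) = 64.09 mm
L_e = K·L = 1 × 5.29 m = 5.290 m = 5290.0 mm
λ = L_e / r_min = 5290.0 / 64.09 = 82.5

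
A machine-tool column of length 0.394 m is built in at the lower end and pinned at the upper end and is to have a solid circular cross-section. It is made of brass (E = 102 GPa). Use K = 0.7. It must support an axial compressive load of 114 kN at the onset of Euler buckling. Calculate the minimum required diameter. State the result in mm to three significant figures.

L_e = K·L = 0.7 × 0.394 = 0.2758 m
Required I = P_cr·L_e²/(π²E) = 1.140×10^5 × 0.2758² / (π² × 1.02×10^11) = 8.614×10^-9 m⁴
I_req = 8.614×10^3 mm⁴
Solid circle: I = πd⁴/64  ⇒  d = (64I/π)^(1/4) = (64×8.614×10^3/π)^(1/4) = 20.5 mm

d ≈ 20.5 mm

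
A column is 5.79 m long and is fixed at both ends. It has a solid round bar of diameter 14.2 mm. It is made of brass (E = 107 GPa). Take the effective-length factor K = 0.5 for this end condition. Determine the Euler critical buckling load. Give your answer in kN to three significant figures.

I = πd⁴/64 = π×14.2⁴/64 = 1.996×10^3 mm⁴
I = 1.996×10^3 mm⁴ = 1.996×10^-9 m⁴
Effective length L_e = K·L = 0.5 × 5.79 = 2.895 m
P_cr = π²EI / L_e² = π² × 107×10⁹ × 1.996×10^-9 / 2.895² = 251.5 N

P_cr ≈ 0.251 kN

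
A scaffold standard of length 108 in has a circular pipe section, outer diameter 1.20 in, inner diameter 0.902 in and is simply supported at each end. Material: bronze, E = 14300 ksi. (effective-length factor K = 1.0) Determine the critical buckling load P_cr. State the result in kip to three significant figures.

d_o = 1.20 in, d_i = 0.902 in
I = π(d_o⁴ − d_i⁴)/64 = π(1.20⁴ − 0.9020⁴)/64 = 6.929×10^-2 in⁴
Effective length L_e = K·L = 1 × 108 = 108.0 in
P_cr = π²EI / L_e² = π² × 14300×10³ × 6.929×10^-2 / 108.0² = 838.5 lb

P_cr ≈ 0.838 kip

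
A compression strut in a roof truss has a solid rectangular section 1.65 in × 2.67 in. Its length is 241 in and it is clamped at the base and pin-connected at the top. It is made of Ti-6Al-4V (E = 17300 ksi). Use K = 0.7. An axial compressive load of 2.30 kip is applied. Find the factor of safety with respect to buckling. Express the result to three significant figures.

n ≈ 2.61

Buckling occurs about the weak axis: I_min = h·b³/12 with b = 1.65 in (the shorter side).
I_min = 2.67×1.65³/12 = 0.9995 in⁴
Effective length L_e = K·L = 0.7 × 241 = 168.7 in
P_cr = π²EI / L_e² = π² × 17300×10³ × 0.9995 / 168.7² = 5.996×10^3 lb
Factor of safety n = P_cr / P = 5.9965 / 2.30 = 2.61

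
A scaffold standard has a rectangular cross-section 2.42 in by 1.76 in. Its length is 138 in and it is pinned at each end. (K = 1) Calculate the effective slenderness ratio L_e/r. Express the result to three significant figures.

Buckling occurs about the weak axis: I_min = h·b³/12 with b = 1.76 in (the shorter side).
I_min = 2.42×1.76³/12 = 1.099 in⁴
A = 4.259 in²;  r_min = √(I/A) = √(1.099/4.259) = 0.5081 in
L_e = K·L = 1 × 138 = 138.0 in
λ = L_e / r_min = 138.00 / 0.5081 = 272

λ ≈ 272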